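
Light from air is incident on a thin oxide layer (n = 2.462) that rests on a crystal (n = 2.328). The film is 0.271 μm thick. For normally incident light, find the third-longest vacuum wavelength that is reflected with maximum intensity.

534 nm

Top surface (1.0 → 2.462): reflection off a higher-index medium gives a half-wave phase shift.
Bottom surface (2.462 → 2.328): reflection off a lower-index medium gives no phase shift.
Net: one phase inversion between the two reflected rays.
So the condition for constructive reflection is 2 n t = (m + ½) λ.
λ = 2 n t / (m + ½). The third-longest wavelength is m = 2: λ = 2 × 2.462 × 271 / 2.50 = 534 nm.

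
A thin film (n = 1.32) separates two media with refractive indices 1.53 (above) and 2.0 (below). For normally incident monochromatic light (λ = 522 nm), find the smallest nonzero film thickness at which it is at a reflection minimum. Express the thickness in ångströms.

At the upper boundary (n = 1.53 to n = 1.32) the reflected ray undergoes no phase shift.
Ray reflecting at the bottom interface goes from n = 1.32 toward n = 2.0: a half-wave phase shift.
Net: one phase inversion between the two reflected rays.
With one net inversion, destructive interference in reflection requires 2 n t = m λ.
Minimum nonzero at m = 1: t = λ / (2 n) = 522 / (2 × 1.32) = 198 nm.

1977 Å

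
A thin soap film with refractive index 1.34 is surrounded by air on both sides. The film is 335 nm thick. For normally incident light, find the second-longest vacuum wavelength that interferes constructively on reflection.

At the upper boundary (n = 1.0 to n = 1.34) the reflected ray undergoes a half-wave phase shift.
At the lower boundary (n = 1.34 to n = 1.0) the reflected ray undergoes no phase shift.
Net: one phase inversion between the two reflected rays.
With one net inversion, constructive interference in reflection requires 2 n t = (m + ½) λ.
λ = 2 n t / (m + ½). The second-longest wavelength is m = 1: λ = 2 × 1.34 × 335 / 1.50 = 599 nm.

599 nm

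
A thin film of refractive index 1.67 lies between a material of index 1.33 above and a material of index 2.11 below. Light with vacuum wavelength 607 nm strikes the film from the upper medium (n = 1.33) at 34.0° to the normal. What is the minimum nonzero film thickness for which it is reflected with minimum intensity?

101 nm

Top surface (1.33 → 1.67): reflection off a higher-index medium gives a half-wave phase shift.
Bottom surface (1.67 → 2.11): reflection off a higher-index medium gives a half-wave phase shift.
The two reflections carry the same phase change, so no net offset.
For dark reflection here: 2 n t cos θ_r = (m + ½) λ.
Snell's law: 1.33 sin 34.0° = 1.67 sin θ_r → sin θ_r = 0.445, cos θ_r = 0.895.
Minimum at m = 0: t = λ / (4 n cos θ_r) = 607 / (4 × 1.67 × 0.895) = 101 nm.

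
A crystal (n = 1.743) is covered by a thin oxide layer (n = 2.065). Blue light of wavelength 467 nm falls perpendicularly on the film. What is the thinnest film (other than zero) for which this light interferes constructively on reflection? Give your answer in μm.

At the upper boundary (n = 1.0 to n = 2.065) the reflected ray undergoes a half-wave phase shift.
At the lower boundary (n = 2.065 to n = 1.743) the reflected ray undergoes no phase shift.
Net: one phase inversion between the two reflected rays.
For maximum reflection here: 2 n t = (m + ½) λ.
Minimum at m = 0: t = λ / (4 n) = 467 / (4 × 2.065) = 56.5 nm.

0.0565 μm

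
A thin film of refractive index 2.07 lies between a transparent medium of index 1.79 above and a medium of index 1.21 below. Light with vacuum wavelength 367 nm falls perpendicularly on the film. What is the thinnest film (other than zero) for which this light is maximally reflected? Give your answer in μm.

Top surface (1.79 → 2.07): reflection off a higher-index medium gives a half-wave phase shift.
Ray reflecting at the bottom interface goes from n = 2.07 toward n = 1.21: no phase shift.
Net: one phase inversion between the two reflected rays.
With one net inversion, constructive interference in reflection requires 2 n t = (m + ½) λ.
Minimum at m = 0: t = λ / (4 n) = 367 / (4 × 2.07) = 44.3 nm.

0.0443 μm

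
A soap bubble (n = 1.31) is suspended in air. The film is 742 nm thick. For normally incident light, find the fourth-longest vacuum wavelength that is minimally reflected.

486 nm

At the upper boundary (n = 1.0 to n = 1.31) the reflected ray undergoes a half-wave phase shift.
Ray reflecting at the bottom interface goes from n = 1.31 toward n = 1.0: no phase shift.
Exactly one π shift → a net half-wave offset.
So the condition for destructive reflection is 2 n t = m λ.
λ = 2 n t / m. The fourth-longest wavelength is m = 4: λ = 2 × 1.31 × 742 / 4.00 = 486 nm.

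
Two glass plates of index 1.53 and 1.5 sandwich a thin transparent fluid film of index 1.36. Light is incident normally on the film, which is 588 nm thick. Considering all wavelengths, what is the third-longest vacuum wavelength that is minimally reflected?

533 nm

At the upper boundary (n = 1.53 to n = 1.36) the reflected ray undergoes no phase shift.
Bottom surface (1.36 → 1.5): reflection off a higher-index medium gives a half-wave phase shift.
The two reflections differ by half a wavelength.
With one net inversion, destructive interference in reflection requires 2 n t = m λ.
λ = 2 n t / m. The third-longest wavelength is m = 3: λ = 2 × 1.36 × 588 / 3.00 = 533 nm.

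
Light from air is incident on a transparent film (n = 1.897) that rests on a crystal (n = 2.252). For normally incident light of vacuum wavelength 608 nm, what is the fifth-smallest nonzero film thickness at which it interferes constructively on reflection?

801 nm

Ray reflecting at the top interface goes from n = 1.0 toward n = 1.897: a half-wave phase shift.
At the lower boundary (n = 1.897 to n = 2.252) the reflected ray undergoes a half-wave phase shift.
The two reflections carry the same phase change, so no net offset.
So the condition for constructive reflection is 2 n t = m λ.
The fifth-smallest nonzero thickness corresponds to m = 5: t = m λ / (2 n) = 5.00 × 608 / (2 × 1.897) = 801 nm.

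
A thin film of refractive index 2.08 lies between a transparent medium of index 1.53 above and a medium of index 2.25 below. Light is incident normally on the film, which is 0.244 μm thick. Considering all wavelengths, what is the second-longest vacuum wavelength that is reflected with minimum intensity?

Ray reflecting at the top interface goes from n = 1.53 toward n = 2.08: a half-wave phase shift.
Bottom surface (2.08 → 2.25): reflection off a higher-index medium gives a half-wave phase shift.
Net: no relative phase inversion (both shifts match).
So the condition for destructive reflection is 2 n t = (m + ½) λ.
λ = 2 n t / (m + ½). The second-longest wavelength is m = 1: λ = 2 × 2.08 × 244 / 1.50 = 677 nm.

677 nm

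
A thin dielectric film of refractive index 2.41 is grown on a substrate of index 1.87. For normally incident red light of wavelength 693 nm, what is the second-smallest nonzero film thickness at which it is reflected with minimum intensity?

288 nm

Top surface (1.0 → 2.41): reflection off a higher-index medium gives a half-wave phase shift.
At the lower boundary (n = 2.41 to n = 1.87) the reflected ray undergoes no phase shift.
Exactly one π shift → a net half-wave offset.
With one net inversion, destructive interference in reflection requires 2 n t = m λ.
The second-smallest nonzero thickness corresponds to m = 2: t = m λ / (2 n) = 2.00 × 693 / (2 × 2.41) = 288 nm.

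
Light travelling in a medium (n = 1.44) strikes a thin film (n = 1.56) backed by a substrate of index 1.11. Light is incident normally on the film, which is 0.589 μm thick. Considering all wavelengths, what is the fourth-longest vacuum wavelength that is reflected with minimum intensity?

459 nm

Top surface (1.44 → 1.56): reflection off a higher-index medium gives a half-wave phase shift.
Ray reflecting at the bottom interface goes from n = 1.56 toward n = 1.11: no phase shift.
Net: one phase inversion between the two reflected rays.
For dark reflection here: 2 n t = m λ.
λ = 2 n t / m. The fourth-longest wavelength is m = 4: λ = 2 × 1.56 × 589 / 4.00 = 459 nm.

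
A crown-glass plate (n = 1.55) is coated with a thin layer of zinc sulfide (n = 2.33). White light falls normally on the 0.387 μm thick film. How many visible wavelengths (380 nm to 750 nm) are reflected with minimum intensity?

2

Top surface (1.0 → 2.33): reflection off a higher-index medium gives a half-wave phase shift.
At the lower boundary (n = 2.33 to n = 1.55) the reflected ray undergoes no phase shift.
Net: one phase inversion between the two reflected rays.
With one net inversion, destructive interference in reflection requires 2 n t = m λ.
λ = 2 n t / m = 1803 / m nm.
m=2: 902 nm (IR); m=3: 601 nm (visible); m=4: 451 nm (visible); m=5: 361 nm (UV).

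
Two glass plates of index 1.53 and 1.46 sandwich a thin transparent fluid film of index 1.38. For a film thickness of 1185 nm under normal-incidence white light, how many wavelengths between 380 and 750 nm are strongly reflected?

5

At the upper boundary (n = 1.53 to n = 1.38) the reflected ray undergoes no phase shift.
At the lower boundary (n = 1.38 to n = 1.46) the reflected ray undergoes a half-wave phase shift.
Exactly one π shift → a net half-wave offset.
So the condition for constructive reflection is 2 n t = (m + ½) λ.
λ = 2 n t / (m + ½) = 3271 / (m + ½) nm.
m=3: 934 nm (IR); m=4: 727 nm (visible); m=5: 595 nm (visible); m=6: 503 nm (visible); m=7: 436 nm (visible); m=8: 385 nm (visible); m=9: 344 nm (UV).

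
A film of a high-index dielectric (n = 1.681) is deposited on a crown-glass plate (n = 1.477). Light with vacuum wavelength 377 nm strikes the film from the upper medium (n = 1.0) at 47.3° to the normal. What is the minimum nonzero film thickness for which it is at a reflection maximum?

Ray reflecting at the top interface goes from n = 1.0 toward n = 1.681: a half-wave phase shift.
Ray reflecting at the bottom interface goes from n = 1.681 toward n = 1.477: no phase shift.
Net: one phase inversion between the two reflected rays.
For maximum reflection here: 2 n t cos θ_r = (m + ½) λ.
Snell's law: 1.0 sin 47.3° = 1.681 sin θ_r → sin θ_r = 0.437, cos θ_r = 0.899.
Minimum at m = 0: t = λ / (4 n cos θ_r) = 377 / (4 × 1.681 × 0.899) = 62.3 nm.

62.3 nm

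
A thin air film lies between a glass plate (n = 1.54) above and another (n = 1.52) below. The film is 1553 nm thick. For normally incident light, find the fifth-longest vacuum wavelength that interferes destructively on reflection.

Ray reflecting at the top interface goes from n = 1.54 toward n = 1.0: no phase shift.
Ray reflecting at the bottom interface goes from n = 1.0 toward n = 1.52: a half-wave phase shift.
Exactly one π shift → a net half-wave offset.
With one net inversion, destructive interference in reflection requires 2 n t = m λ.
λ = 2 n t / m. The fifth-longest wavelength is m = 5: λ = 2 × 1.0 × 1553 / 5.00 = 621 nm.

621 nm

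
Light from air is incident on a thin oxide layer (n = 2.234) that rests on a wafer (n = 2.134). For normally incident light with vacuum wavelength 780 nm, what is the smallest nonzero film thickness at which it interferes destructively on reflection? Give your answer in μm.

At the upper boundary (n = 1.0 to n = 2.234) the reflected ray undergoes a half-wave phase shift.
Ray reflecting at the bottom interface goes from n = 2.234 toward n = 2.134: no phase shift.
Exactly one π shift → a net half-wave offset.
For weak reflection here: 2 n t = m λ.
The smallest nonzero thickness corresponds to m = 1: t = m λ / (2 n) = 1.00 × 780 / (2 × 2.234) = 175 nm.

0.175 μm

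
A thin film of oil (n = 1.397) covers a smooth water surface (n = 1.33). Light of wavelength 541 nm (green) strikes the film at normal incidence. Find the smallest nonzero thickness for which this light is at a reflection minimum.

At the upper boundary (n = 1.0 to n = 1.397) the reflected ray undergoes a half-wave phase shift.
Ray reflecting at the bottom interface goes from n = 1.397 toward n = 1.33: no phase shift.
The two reflections differ by half a wavelength.
With one net inversion, destructive interference in reflection requires 2 n t = m λ.
The smallest nonzero thickness corresponds to m = 1: t = m λ / (2 n) = 1.00 × 541 / (2 × 1.397) = 194 nm.

194 nm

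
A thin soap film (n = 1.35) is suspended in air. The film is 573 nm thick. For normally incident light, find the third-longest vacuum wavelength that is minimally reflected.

516 nm

At the upper boundary (n = 1.0 to n = 1.35) the reflected ray undergoes a half-wave phase shift.
Bottom surface (1.35 → 1.0): reflection off a lower-index medium gives no phase shift.
Exactly one π shift → a net half-wave offset.
With one net inversion, destructive interference in reflection requires 2 n t = m λ.
λ = 2 n t / m. The third-longest wavelength is m = 3: λ = 2 × 1.35 × 573 / 3.00 = 516 nm.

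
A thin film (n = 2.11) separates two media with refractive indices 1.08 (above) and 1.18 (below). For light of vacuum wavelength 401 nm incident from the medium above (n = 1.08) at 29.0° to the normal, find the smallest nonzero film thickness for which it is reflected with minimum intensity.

At the upper boundary (n = 1.08 to n = 2.11) the reflected ray undergoes a half-wave phase shift.
Ray reflecting at the bottom interface goes from n = 2.11 toward n = 1.18: no phase shift.
The two reflections differ by half a wavelength.
For minimum reflection here: 2 n t cos θ_r = m λ.
Snell's law: 1.08 sin 29.0° = 2.11 sin θ_r → sin θ_r = 0.248, cos θ_r = 0.969.
Minimum nonzero at m = 1: t = λ / (2 n cos θ_r) = 401 / (2 × 2.11 × 0.969) = 98.1 nm.

98.1 nm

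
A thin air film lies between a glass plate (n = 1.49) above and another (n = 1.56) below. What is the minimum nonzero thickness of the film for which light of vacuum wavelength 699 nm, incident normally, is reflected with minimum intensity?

350 nm

Top surface (1.49 → 1.0): reflection off a lower-index medium gives no phase shift.
Bottom surface (1.0 → 1.56): reflection off a higher-index medium gives a half-wave phase shift.
Exactly one π shift → a net half-wave offset.
With one net inversion, destructive interference in reflection requires 2 n t = m λ.
Minimum nonzero at m = 1: t = λ / (2 n) = 699 / (2 × 1.0) = 350 nm.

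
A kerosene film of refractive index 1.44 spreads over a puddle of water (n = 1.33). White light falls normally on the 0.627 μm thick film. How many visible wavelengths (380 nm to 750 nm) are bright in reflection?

3

At the upper boundary (n = 1.0 to n = 1.44) the reflected ray undergoes a half-wave phase shift.
At the lower boundary (n = 1.44 to n = 1.33) the reflected ray undergoes no phase shift.
Exactly one π shift → a net half-wave offset.
For bright reflection here: 2 n t = (m + ½) λ.
λ = 2 n t / (m + ½) = 1806 / (m + ½) nm.
m=1: 1204 nm (IR); m=2: 722 nm (visible); m=3: 516 nm (visible); m=4: 401 nm (visible); m=5: 328 nm (UV).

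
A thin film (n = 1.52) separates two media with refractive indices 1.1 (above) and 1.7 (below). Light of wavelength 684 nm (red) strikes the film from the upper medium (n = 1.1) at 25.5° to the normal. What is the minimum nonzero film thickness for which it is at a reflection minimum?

At the upper boundary (n = 1.1 to n = 1.52) the reflected ray undergoes a half-wave phase shift.
Ray reflecting at the bottom interface goes from n = 1.52 toward n = 1.7: a half-wave phase shift.
Zero or two π shifts → no net half-wave offset.
For weak reflection here: 2 n t cos θ_r = (m + ½) λ.
Snell's law: 1.1 sin 25.5° = 1.52 sin θ_r → sin θ_r = 0.312, cos θ_r = 0.950.
Minimum at m = 0: t = λ / (4 n cos θ_r) = 684 / (4 × 1.52 × 0.950) = 118 nm.

118 nm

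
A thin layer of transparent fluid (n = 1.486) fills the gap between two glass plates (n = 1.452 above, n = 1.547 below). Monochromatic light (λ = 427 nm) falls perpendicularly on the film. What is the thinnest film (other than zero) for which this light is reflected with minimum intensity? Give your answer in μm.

0.0718 μm

Ray reflecting at the top interface goes from n = 1.452 toward n = 1.486: a half-wave phase shift.
Bottom surface (1.486 → 1.547): reflection off a higher-index medium gives a half-wave phase shift.
The two reflections carry the same phase change, so no net offset.
So the condition for destructive reflection is 2 n t = (m + ½) λ.
Minimum at m = 0: t = λ / (4 n) = 427 / (4 × 1.486) = 71.8 nm.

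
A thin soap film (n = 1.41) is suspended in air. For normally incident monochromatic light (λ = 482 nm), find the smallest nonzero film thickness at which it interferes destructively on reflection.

171 nm

Top surface (1.0 → 1.41): reflection off a higher-index medium gives a half-wave phase shift.
At the lower boundary (n = 1.41 to n = 1.0) the reflected ray undergoes no phase shift.
Exactly one π shift → a net half-wave offset.
So the condition for destructive reflection is 2 n t = m λ.
Minimum nonzero at m = 1: t = λ / (2 n) = 482 / (2 × 1.41) = 171 nm.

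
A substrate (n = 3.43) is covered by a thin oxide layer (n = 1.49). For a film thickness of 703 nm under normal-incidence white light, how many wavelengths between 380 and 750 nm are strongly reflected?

Top surface (1.0 → 1.49): reflection off a higher-index medium gives a half-wave phase shift.
Bottom surface (1.49 → 3.43): reflection off a higher-index medium gives a half-wave phase shift.
The two reflections carry the same phase change, so no net offset.
For bright reflection here: 2 n t = m λ.
λ = 2 n t / m = 2095 / m nm.
m=2: 1047 nm (IR); m=3: 698 nm (visible); m=4: 524 nm (visible); m=5: 419 nm (visible); m=6: 349 nm (UV).

3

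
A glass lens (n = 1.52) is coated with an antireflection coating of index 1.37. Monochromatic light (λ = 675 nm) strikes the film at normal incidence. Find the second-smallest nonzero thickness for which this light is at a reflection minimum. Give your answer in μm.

Top surface (1.0 → 1.37): reflection off a higher-index medium gives a half-wave phase shift.
At the lower boundary (n = 1.37 to n = 1.52) the reflected ray undergoes a half-wave phase shift.
Net: no relative phase inversion (both shifts match).
So the condition for destructive reflection is 2 n t = (m + ½) λ.
The second-smallest nonzero thickness corresponds to m = 1: t = (m + ½) λ / (2 n) = 1.50 × 675 / (2 × 1.37) = 370 nm.

0.370 μm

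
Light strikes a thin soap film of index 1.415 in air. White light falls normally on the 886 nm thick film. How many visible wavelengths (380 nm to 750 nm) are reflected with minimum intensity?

3

At the upper boundary (n = 1.0 to n = 1.415) the reflected ray undergoes a half-wave phase shift.
At the lower boundary (n = 1.415 to n = 1.0) the reflected ray undergoes no phase shift.
Net: one phase inversion between the two reflected rays.
With one net inversion, destructive interference in reflection requires 2 n t = m λ.
λ = 2 n t / m = 2507 / m nm.
m=3: 836 nm (IR); m=4: 627 nm (visible); m=5: 501 nm (visible); m=6: 418 nm (visible); m=7: 358 nm (UV).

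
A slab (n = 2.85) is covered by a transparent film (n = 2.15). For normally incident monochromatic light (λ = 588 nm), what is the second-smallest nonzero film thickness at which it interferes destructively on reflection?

205 nm

Top surface (1.0 → 2.15): reflection off a higher-index medium gives a half-wave phase shift.
Ray reflecting at the bottom interface goes from n = 2.15 toward n = 2.85: a half-wave phase shift.
Net: no relative phase inversion (both shifts match).
For minimum reflection here: 2 n t = (m + ½) λ.
The second-smallest nonzero thickness corresponds to m = 1: t = (m + ½) λ / (2 n) = 1.50 × 588 / (2 × 2.15) = 205 nm.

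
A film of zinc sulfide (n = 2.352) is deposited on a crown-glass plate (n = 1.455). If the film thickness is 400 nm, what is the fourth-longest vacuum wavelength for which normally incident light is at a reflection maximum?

538 nm

Ray reflecting at the top interface goes from n = 1.0 toward n = 2.352: a half-wave phase shift.
Bottom surface (2.352 → 1.455): reflection off a lower-index medium gives no phase shift.
Net: one phase inversion between the two reflected rays.
With one net inversion, constructive interference in reflection requires 2 n t = (m + ½) λ.
λ = 2 n t / (m + ½). The fourth-longest wavelength is m = 3: λ = 2 × 2.352 × 400 / 3.50 = 538 nm.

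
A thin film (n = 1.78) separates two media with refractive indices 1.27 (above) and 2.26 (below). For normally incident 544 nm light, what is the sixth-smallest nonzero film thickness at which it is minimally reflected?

Ray reflecting at the top interface goes from n = 1.27 toward n = 1.78: a half-wave phase shift.
Ray reflecting at the bottom interface goes from n = 1.78 toward n = 2.26: a half-wave phase shift.
The two reflections carry the same phase change, so no net offset.
With no net inversion, destructive interference in reflection requires 2 n t = (m + ½) λ.
The sixth-smallest nonzero thickness corresponds to m = 5: t = (m + ½) λ / (2 n) = 5.50 × 544 / (2 × 1.78) = 840 nm.

840 nm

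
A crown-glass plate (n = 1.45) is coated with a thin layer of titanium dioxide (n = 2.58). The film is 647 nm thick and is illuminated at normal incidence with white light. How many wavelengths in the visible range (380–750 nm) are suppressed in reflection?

Ray reflecting at the top interface goes from n = 1.0 toward n = 2.58: a half-wave phase shift.
Ray reflecting at the bottom interface goes from n = 2.58 toward n = 1.45: no phase shift.
The two reflections differ by half a wavelength.
For minimum reflection here: 2 n t = m λ.
λ = 2 n t / m = 3339 / m nm.
m=4: 835 nm (IR); m=5: 668 nm (visible); m=6: 556 nm (visible); m=7: 477 nm (visible); m=8: 417 nm (visible); m=9: 371 nm (UV).

4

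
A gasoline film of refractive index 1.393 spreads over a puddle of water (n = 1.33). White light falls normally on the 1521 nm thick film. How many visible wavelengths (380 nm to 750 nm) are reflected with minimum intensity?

At the upper boundary (n = 1.0 to n = 1.393) the reflected ray undergoes a half-wave phase shift.
At the lower boundary (n = 1.393 to n = 1.33) the reflected ray undergoes no phase shift.
The two reflections differ by half a wavelength.
So the condition for destructive reflection is 2 n t = m λ.
λ = 2 n t / m = 4238 / m nm.
m=5: 848 nm (IR); m=6: 706 nm (visible); m=7: 605 nm (visible); m=8: 530 nm (visible); m=9: 471 nm (visible); m=10: 424 nm (visible); m=11: 385 nm (visible); m=12: 353 nm (UV).

6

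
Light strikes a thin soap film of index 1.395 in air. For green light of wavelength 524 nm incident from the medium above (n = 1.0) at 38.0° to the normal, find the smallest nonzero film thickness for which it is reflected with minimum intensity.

At the upper boundary (n = 1.0 to n = 1.395) the reflected ray undergoes a half-wave phase shift.
Ray reflecting at the bottom interface goes from n = 1.395 toward n = 1.0: no phase shift.
The two reflections differ by half a wavelength.
With one net inversion, destructive interference in reflection requires 2 n t cos θ_r = m λ.
Snell's law: 1.0 sin 38.0° = 1.395 sin θ_r → sin θ_r = 0.441, cos θ_r = 0.897.
Minimum nonzero at m = 1: t = λ / (2 n cos θ_r) = 524 / (2 × 1.395 × 0.897) = 209 nm.

209 nm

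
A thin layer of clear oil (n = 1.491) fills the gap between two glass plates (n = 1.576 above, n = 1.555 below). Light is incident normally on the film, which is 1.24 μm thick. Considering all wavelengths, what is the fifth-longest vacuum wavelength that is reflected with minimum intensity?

740 nm

Top surface (1.576 → 1.491): reflection off a lower-index medium gives no phase shift.
At the lower boundary (n = 1.491 to n = 1.555) the reflected ray undergoes a half-wave phase shift.
Net: one phase inversion between the two reflected rays.
With one net inversion, destructive interference in reflection requires 2 n t = m λ.
λ = 2 n t / m. The fifth-longest wavelength is m = 5: λ = 2 × 1.491 × 1240 / 5.00 = 740 nm.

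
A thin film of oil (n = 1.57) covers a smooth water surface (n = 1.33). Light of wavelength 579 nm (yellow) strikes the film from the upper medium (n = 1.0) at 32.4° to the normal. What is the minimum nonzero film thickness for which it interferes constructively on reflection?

98.1 nm

Ray reflecting at the top interface goes from n = 1.0 toward n = 1.57: a half-wave phase shift.
Bottom surface (1.57 → 1.33): reflection off a lower-index medium gives no phase shift.
The two reflections differ by half a wavelength.
So the condition for constructive reflection is 2 n t cos θ_r = (m + ½) λ.
Snell's law: 1.0 sin 32.4° = 1.57 sin θ_r → sin θ_r = 0.341, cos θ_r = 0.940.
Minimum at m = 0: t = λ / (4 n cos θ_r) = 579 / (4 × 1.57 × 0.940) = 98.1 nm.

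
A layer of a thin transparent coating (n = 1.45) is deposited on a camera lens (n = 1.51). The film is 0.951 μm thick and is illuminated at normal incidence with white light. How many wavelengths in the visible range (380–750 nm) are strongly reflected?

4

At the upper boundary (n = 1.0 to n = 1.45) the reflected ray undergoes a half-wave phase shift.
Bottom surface (1.45 → 1.51): reflection off a higher-index medium gives a half-wave phase shift.
The two reflections carry the same phase change, so no net offset.
For maximum reflection here: 2 n t = m λ.
λ = 2 n t / m = 2758 / m nm.
m=3: 919 nm (IR); m=4: 689 nm (visible); m=5: 552 nm (visible); m=6: 460 nm (visible); m=7: 394 nm (visible); m=8: 345 nm (UV).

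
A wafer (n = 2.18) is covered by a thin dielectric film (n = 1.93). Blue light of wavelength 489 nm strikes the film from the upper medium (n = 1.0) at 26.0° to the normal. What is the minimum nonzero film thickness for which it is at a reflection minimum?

65.0 nm

At the upper boundary (n = 1.0 to n = 1.93) the reflected ray undergoes a half-wave phase shift.
Bottom surface (1.93 → 2.18): reflection off a higher-index medium gives a half-wave phase shift.
Zero or two π shifts → no net half-wave offset.
For minimum reflection here: 2 n t cos θ_r = (m + ½) λ.
Snell's law: 1.0 sin 26.0° = 1.93 sin θ_r → sin θ_r = 0.227, cos θ_r = 0.974.
Minimum at m = 0: t = λ / (4 n cos θ_r) = 489 / (4 × 1.93 × 0.974) = 65.0 nm.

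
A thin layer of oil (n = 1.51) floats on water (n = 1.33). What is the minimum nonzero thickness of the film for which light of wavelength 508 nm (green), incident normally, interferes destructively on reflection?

168 nm

At the upper boundary (n = 1.0 to n = 1.51) the reflected ray undergoes a half-wave phase shift.
Ray reflecting at the bottom interface goes from n = 1.51 toward n = 1.33: no phase shift.
Exactly one π shift → a net half-wave offset.
For minimum reflection here: 2 n t = m λ.
Minimum nonzero at m = 1: t = λ / (2 n) = 508 / (2 × 1.51) = 168 nm.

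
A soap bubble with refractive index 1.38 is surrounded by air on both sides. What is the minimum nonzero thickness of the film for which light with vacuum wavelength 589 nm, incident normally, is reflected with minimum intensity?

213 nm

At the upper boundary (n = 1.0 to n = 1.38) the reflected ray undergoes a half-wave phase shift.
At the lower boundary (n = 1.38 to n = 1.0) the reflected ray undergoes no phase shift.
The two reflections differ by half a wavelength.
So the condition for destructive reflection is 2 n t = m λ.
Minimum nonzero at m = 1: t = λ / (2 n) = 589 / (2 × 1.38) = 213 nm.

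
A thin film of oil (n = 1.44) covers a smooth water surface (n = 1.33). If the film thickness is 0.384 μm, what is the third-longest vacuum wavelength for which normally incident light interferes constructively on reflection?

442 nm

At the upper boundary (n = 1.0 to n = 1.44) the reflected ray undergoes a half-wave phase shift.
Ray reflecting at the bottom interface goes from n = 1.44 toward n = 1.33: no phase shift.
Net: one phase inversion between the two reflected rays.
With one net inversion, constructive interference in reflection requires 2 n t = (m + ½) λ.
λ = 2 n t / (m + ½). The third-longest wavelength is m = 2: λ = 2 × 1.44 × 384 / 2.50 = 442 nm.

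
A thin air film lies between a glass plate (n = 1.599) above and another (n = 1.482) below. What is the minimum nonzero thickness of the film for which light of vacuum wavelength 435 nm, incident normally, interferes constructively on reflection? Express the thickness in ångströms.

1088 Å

Ray reflecting at the top interface goes from n = 1.599 toward n = 1.0: no phase shift.
Ray reflecting at the bottom interface goes from n = 1.0 toward n = 1.482: a half-wave phase shift.
The two reflections differ by half a wavelength.
So the condition for constructive reflection is 2 n t = (m + ½) λ.
Minimum at m = 0: t = λ / (4 n) = 435 / (4 × 1.0) = 109 nm.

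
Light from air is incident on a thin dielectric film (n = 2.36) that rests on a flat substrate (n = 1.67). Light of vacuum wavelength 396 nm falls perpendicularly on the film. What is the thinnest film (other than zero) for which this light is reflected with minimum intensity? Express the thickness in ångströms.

At the upper boundary (n = 1.0 to n = 2.36) the reflected ray undergoes a half-wave phase shift.
Ray reflecting at the bottom interface goes from n = 2.36 toward n = 1.67: no phase shift.
The two reflections differ by half a wavelength.
So the condition for destructive reflection is 2 n t = m λ.
Minimum nonzero at m = 1: t = λ / (2 n) = 396 / (2 × 2.36) = 83.9 nm.

839 Å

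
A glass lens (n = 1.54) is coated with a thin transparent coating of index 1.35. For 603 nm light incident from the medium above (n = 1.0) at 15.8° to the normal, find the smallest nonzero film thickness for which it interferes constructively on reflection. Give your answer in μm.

Top surface (1.0 → 1.35): reflection off a higher-index medium gives a half-wave phase shift.
Bottom surface (1.35 → 1.54): reflection off a higher-index medium gives a half-wave phase shift.
Net: no relative phase inversion (both shifts match).
So the condition for constructive reflection is 2 n t cos θ_r = m λ.
Snell's law: 1.0 sin 15.8° = 1.35 sin θ_r → sin θ_r = 0.202, cos θ_r = 0.979.
Minimum nonzero at m = 1: t = λ / (2 n cos θ_r) = 603 / (2 × 1.35 × 0.979) = 228 nm.

0.228 μm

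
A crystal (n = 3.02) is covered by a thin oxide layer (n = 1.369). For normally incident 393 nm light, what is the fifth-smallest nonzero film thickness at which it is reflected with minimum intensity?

646 nm

At the upper boundary (n = 1.0 to n = 1.369) the reflected ray undergoes a half-wave phase shift.
Ray reflecting at the bottom interface goes from n = 1.369 toward n = 3.02: a half-wave phase shift.
The two reflections carry the same phase change, so no net offset.
For weak reflection here: 2 n t = (m + ½) λ.
The fifth-smallest nonzero thickness corresponds to m = 4: t = (m + ½) λ / (2 n) = 4.50 × 393 / (2 × 1.369) = 646 nm.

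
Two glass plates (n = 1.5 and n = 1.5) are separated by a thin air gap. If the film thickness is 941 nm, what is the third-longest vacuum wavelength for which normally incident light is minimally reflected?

627 nm

Ray reflecting at the top interface goes from n = 1.5 toward n = 1.0: no phase shift.
Bottom surface (1.0 → 1.5): reflection off a higher-index medium gives a half-wave phase shift.
Net: one phase inversion between the two reflected rays.
For weak reflection here: 2 n t = m λ.
λ = 2 n t / m. The third-longest wavelength is m = 3: λ = 2 × 1.0 × 941 / 3.00 = 627 nm.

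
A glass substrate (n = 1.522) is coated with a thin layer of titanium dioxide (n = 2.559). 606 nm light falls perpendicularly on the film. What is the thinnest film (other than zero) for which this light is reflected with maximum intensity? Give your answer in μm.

Ray reflecting at the top interface goes from n = 1.0 toward n = 2.559: a half-wave phase shift.
Bottom surface (2.559 → 1.522): reflection off a lower-index medium gives no phase shift.
Net: one phase inversion between the two reflected rays.
So the condition for constructive reflection is 2 n t = (m + ½) λ.
Minimum at m = 0: t = λ / (4 n) = 606 / (4 × 2.559) = 59.2 nm.

0.0592 μm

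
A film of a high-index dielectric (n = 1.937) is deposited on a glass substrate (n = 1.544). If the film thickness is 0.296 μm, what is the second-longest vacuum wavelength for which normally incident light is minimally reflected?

573 nm

Top surface (1.0 → 1.937): reflection off a higher-index medium gives a half-wave phase shift.
Ray reflecting at the bottom interface goes from n = 1.937 toward n = 1.544: no phase shift.
The two reflections differ by half a wavelength.
With one net inversion, destructive interference in reflection requires 2 n t = m λ.
λ = 2 n t / m. The second-longest wavelength is m = 2: λ = 2 × 1.937 × 296 / 2.00 = 573 nm.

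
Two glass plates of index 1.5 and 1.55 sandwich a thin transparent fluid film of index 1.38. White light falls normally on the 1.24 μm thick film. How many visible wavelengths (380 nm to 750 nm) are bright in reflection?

4

Ray reflecting at the top interface goes from n = 1.5 toward n = 1.38: no phase shift.
Bottom surface (1.38 → 1.55): reflection off a higher-index medium gives a half-wave phase shift.
Exactly one π shift → a net half-wave offset.
So the condition for constructive reflection is 2 n t = (m + ½) λ.
λ = 2 n t / (m + ½) = 3422 / (m + ½) nm.
m=4: 761 nm (IR); m=5: 622 nm (visible); m=6: 527 nm (visible); m=7: 456 nm (visible); m=8: 403 nm (visible); m=9: 360 nm (UV).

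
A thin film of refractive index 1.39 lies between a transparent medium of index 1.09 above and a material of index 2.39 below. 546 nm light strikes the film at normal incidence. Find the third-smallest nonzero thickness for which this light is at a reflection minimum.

Ray reflecting at the top interface goes from n = 1.09 toward n = 1.39: a half-wave phase shift.
At the lower boundary (n = 1.39 to n = 2.39) the reflected ray undergoes a half-wave phase shift.
Zero or two π shifts → no net half-wave offset.
So the condition for destructive reflection is 2 n t = (m + ½) λ.
The third-smallest nonzero thickness corresponds to m = 2: t = (m + ½) λ / (2 n) = 2.50 × 546 / (2 × 1.39) = 491 nm.

491 nm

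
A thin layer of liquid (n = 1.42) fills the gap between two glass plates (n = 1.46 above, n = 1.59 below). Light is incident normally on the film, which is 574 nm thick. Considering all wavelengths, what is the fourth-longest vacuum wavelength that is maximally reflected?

At the upper boundary (n = 1.46 to n = 1.42) the reflected ray undergoes no phase shift.
At the lower boundary (n = 1.42 to n = 1.59) the reflected ray undergoes a half-wave phase shift.
Net: one phase inversion between the two reflected rays.
With one net inversion, constructive interference in reflection requires 2 n t = (m + ½) λ.
λ = 2 n t / (m + ½). The fourth-longest wavelength is m = 3: λ = 2 × 1.42 × 574 / 3.50 = 466 nm.

466 nm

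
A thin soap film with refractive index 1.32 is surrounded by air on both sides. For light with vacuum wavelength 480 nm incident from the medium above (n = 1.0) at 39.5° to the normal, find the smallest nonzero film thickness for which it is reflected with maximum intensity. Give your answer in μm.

0.104 μm

Top surface (1.0 → 1.32): reflection off a higher-index medium gives a half-wave phase shift.
Ray reflecting at the bottom interface goes from n = 1.32 toward n = 1.0: no phase shift.
The two reflections differ by half a wavelength.
So the condition for constructive reflection is 2 n t cos θ_r = (m + ½) λ.
Snell's law: 1.0 sin 39.5° = 1.32 sin θ_r → sin θ_r = 0.482, cos θ_r = 0.876.
Minimum at m = 0: t = λ / (4 n cos θ_r) = 480 / (4 × 1.32 × 0.876) = 104 nm.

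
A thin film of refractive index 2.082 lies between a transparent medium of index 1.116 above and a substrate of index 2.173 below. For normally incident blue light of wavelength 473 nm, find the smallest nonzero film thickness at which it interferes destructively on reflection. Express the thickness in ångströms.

568 Å

Ray reflecting at the top interface goes from n = 1.116 toward n = 2.082: a half-wave phase shift.
Ray reflecting at the bottom interface goes from n = 2.082 toward n = 2.173: a half-wave phase shift.
The two reflections carry the same phase change, so no net offset.
For dark reflection here: 2 n t = (m + ½) λ.
Minimum at m = 0: t = λ / (4 n) = 473 / (4 × 2.082) = 56.8 nm.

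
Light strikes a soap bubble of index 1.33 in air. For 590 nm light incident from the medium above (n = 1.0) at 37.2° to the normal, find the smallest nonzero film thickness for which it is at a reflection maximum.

125 nm

At the upper boundary (n = 1.0 to n = 1.33) the reflected ray undergoes a half-wave phase shift.
At the lower boundary (n = 1.33 to n = 1.0) the reflected ray undergoes no phase shift.
The two reflections differ by half a wavelength.
So the condition for constructive reflection is 2 n t cos θ_r = (m + ½) λ.
Snell's law: 1.0 sin 37.2° = 1.33 sin θ_r → sin θ_r = 0.455, cos θ_r = 0.891.
Minimum at m = 0: t = λ / (4 n cos θ_r) = 590 / (4 × 1.33 × 0.891) = 125 nm.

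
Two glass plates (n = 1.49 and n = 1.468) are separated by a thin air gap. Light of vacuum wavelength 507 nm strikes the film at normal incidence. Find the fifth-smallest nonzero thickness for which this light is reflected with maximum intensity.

At the upper boundary (n = 1.49 to n = 1.0) the reflected ray undergoes no phase shift.
At the lower boundary (n = 1.0 to n = 1.468) the reflected ray undergoes a half-wave phase shift.
Exactly one π shift → a net half-wave offset.
For maximum reflection here: 2 n t = (m + ½) λ.
The fifth-smallest nonzero thickness corresponds to m = 4: t = (m + ½) λ / (2 n) = 4.50 × 507 / (2 × 1.0) = 1141 nm.

1141 nm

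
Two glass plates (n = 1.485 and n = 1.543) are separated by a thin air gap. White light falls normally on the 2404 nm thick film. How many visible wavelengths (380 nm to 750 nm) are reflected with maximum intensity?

7

Ray reflecting at the top interface goes from n = 1.485 toward n = 1.0: no phase shift.
Ray reflecting at the bottom interface goes from n = 1.0 toward n = 1.543: a half-wave phase shift.
Exactly one π shift → a net half-wave offset.
For bright reflection here: 2 n t = (m + ½) λ.
λ = 2 n t / (m + ½) = 4808 / (m + ½) nm.
m=5: 874 nm (IR); m=6: 740 nm (visible); m=7: 641 nm (visible); m=8: 566 nm (visible); m=9: 506 nm (visible); m=10: 458 nm (visible); m=11: 418 nm (visible); m=12: 385 nm (visible); m=13: 356 nm (UV).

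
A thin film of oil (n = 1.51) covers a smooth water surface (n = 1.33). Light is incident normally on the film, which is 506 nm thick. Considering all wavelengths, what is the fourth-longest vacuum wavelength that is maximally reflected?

437 nm

Top surface (1.0 → 1.51): reflection off a higher-index medium gives a half-wave phase shift.
Ray reflecting at the bottom interface goes from n = 1.51 toward n = 1.33: no phase shift.
Exactly one π shift → a net half-wave offset.
So the condition for constructive reflection is 2 n t = (m + ½) λ.
λ = 2 n t / (m + ½). The fourth-longest wavelength is m = 3: λ = 2 × 1.51 × 506 / 3.50 = 437 nm.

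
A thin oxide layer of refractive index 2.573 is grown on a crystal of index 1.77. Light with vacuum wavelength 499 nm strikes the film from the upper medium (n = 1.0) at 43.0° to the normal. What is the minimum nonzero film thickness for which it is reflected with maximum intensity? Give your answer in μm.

0.0503 μm

At the upper boundary (n = 1.0 to n = 2.573) the reflected ray undergoes a half-wave phase shift.
Ray reflecting at the bottom interface goes from n = 2.573 toward n = 1.77: no phase shift.
The two reflections differ by half a wavelength.
With one net inversion, constructive interference in reflection requires 2 n t cos θ_r = (m + ½) λ.
Snell's law: 1.0 sin 43.0° = 2.573 sin θ_r → sin θ_r = 0.265, cos θ_r = 0.964.
Minimum at m = 0: t = λ / (4 n cos θ_r) = 499 / (4 × 2.573 × 0.964) = 50.3 nm.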